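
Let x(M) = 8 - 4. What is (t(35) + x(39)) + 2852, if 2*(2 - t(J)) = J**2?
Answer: 4491/2 ≈ 2245.5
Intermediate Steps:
t(J) = 2 - J**2/2
x(M) = 4
(t(35) + x(39)) + 2852 = ((2 - 1/2*35**2) + 4) + 2852 = ((2 - 1/2*1225) + 4) + 2852 = ((2 - 1225/2) + 4) + 2852 = (-1221/2 + 4) + 2852 = -1213/2 + 2852 = 4491/2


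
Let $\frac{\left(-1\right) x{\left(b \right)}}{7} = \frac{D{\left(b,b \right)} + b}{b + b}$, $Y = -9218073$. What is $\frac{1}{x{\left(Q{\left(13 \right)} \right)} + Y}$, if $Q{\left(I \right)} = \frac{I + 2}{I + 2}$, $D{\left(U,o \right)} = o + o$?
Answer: $- \frac{2}{18436167} \approx -1.0848 \cdot 10^{-7}$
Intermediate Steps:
$D{\left(U,o \right)} = 2 o$
$Q{\left(I \right)} = 1$ ($Q{\left(I \right)} = \frac{2 + I}{2 + I} = 1$)
$x{\left(b \right)} = - \frac{21}{2}$ ($x{\left(b \right)} = - 7 \frac{2 b + b}{b + b} = - 7 \frac{3 b}{2 b} = - 7 \cdot 3 b \frac{1}{2 b} = \left(-7\right) \frac{3}{2} = - \frac{21}{2}$)
$\frac{1}{x{\left(Q{\left(13 \right)} \right)} + Y} = \frac{1}{- \frac{21}{2} - 9218073} = \frac{1}{- \frac{18436167}{2}} = - \frac{2}{18436167}$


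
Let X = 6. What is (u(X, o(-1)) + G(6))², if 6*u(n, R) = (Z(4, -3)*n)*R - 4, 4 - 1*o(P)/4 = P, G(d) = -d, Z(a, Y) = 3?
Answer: 25600/9 ≈ 2844.4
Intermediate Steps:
o(P) = 16 - 4*P
u(n, R) = -⅔ + R*n/2 (u(n, R) = ((3*n)*R - 4)/6 = (3*R*n - 4)/6 = (-4 + 3*R*n)/6 = -⅔ + R*n/2)
(u(X, o(-1)) + G(6))² = ((-⅔ + (½)*(16 - 4*(-1))*6) - 1*6)² = ((-⅔ + (½)*(16 + 4)*6) - 6)² = ((-⅔ + (½)*20*6) - 6)² = ((-⅔ + 60) - 6)² = (178/3 - 6)² = (160/3)² = 25600/9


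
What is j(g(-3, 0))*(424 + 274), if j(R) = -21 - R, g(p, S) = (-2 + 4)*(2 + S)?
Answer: -17450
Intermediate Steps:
g(p, S) = 4 + 2*S (g(p, S) = 2*(2 + S) = 4 + 2*S)
j(g(-3, 0))*(424 + 274) = (-21 - (4 + 2*0))*(424 + 274) = (-21 - (4 + 0))*698 = (-21 - 1*4)*698 = (-21 - 4)*698 = -25*698 = -17450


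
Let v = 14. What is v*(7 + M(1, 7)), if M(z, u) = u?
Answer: 196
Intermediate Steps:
v*(7 + M(1, 7)) = 14*(7 + 7) = 14*14 = 196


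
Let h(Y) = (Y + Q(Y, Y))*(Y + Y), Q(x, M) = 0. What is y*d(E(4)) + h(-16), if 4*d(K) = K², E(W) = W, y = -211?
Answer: -332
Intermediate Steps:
h(Y) = 2*Y² (h(Y) = (Y + 0)*(Y + Y) = Y*(2*Y) = 2*Y²)
d(K) = K²/4
y*d(E(4)) + h(-16) = -211*4²/4 + 2*(-16)² = -211*16/4 + 2*256 = -211*4 + 512 = -844 + 512 = -332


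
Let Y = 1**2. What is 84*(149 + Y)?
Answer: 12600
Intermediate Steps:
Y = 1
84*(149 + Y) = 84*(149 + 1) = 84*150 = 12600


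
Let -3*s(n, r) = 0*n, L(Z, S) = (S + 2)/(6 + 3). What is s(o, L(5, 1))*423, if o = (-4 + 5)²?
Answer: 0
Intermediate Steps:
L(Z, S) = 2/9 + S/9 (L(Z, S) = (2 + S)/9 = (2 + S)*(⅑) = 2/9 + S/9)
o = 1 (o = 1² = 1)
s(n, r) = 0 (s(n, r) = -0*n = -⅓*0 = 0)
s(o, L(5, 1))*423 = 0*423 = 0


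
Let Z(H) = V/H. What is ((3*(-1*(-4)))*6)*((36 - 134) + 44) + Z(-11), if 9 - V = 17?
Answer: -42760/11 ≈ -3887.3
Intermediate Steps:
V = -8 (V = 9 - 1*17 = 9 - 17 = -8)
Z(H) = -8/H
((3*(-1*(-4)))*6)*((36 - 134) + 44) + Z(-11) = ((3*(-1*(-4)))*6)*((36 - 134) + 44) - 8/(-11) = ((3*4)*6)*(-98 + 44) - 8*(-1/11) = (12*6)*(-54) + 8/11 = 72*(-54) + 8/11 = -3888 + 8/11 = -42760/11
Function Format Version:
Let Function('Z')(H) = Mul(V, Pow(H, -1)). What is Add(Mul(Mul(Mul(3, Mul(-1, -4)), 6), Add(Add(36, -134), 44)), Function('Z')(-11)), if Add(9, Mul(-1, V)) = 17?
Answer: Rational(-42760, 11) ≈ -3887.3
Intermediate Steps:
V = -8 (V = Add(9, Mul(-1, 17)) = Add(9, -17) = -8)
Function('Z')(H) = Mul(-8, Pow(H, -1))
Add(Mul(Mul(Mul(3, Mul(-1, -4)), 6), Add(Add(36, -134), 44)), Function('Z')(-11)) = Add(Mul(Mul(Mul(3, Mul(-1, -4)), 6), Add(Add(36, -134), 44)), Mul(-8, Pow(-11, -1))) = Add(Mul(Mul(Mul(3, 4), 6), Add(-98, 44)), Mul(-8, Rational(-1, 11))) = Add(Mul(Mul(12, 6), -54), Rational(8, 11)) = Add(Mul(72, -54), Rational(8, 11)) = Add(-3888, Rational(8, 11)) = Rational(-42760, 11)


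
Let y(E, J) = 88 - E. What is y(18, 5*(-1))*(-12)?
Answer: -840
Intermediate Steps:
y(18, 5*(-1))*(-12) = (88 - 1*18)*(-12) = (88 - 18)*(-12) = 70*(-12) = -840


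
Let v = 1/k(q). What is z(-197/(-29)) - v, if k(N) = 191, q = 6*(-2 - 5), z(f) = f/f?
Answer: 190/191 ≈ 0.99476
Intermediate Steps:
z(f) = 1
q = -42 (q = 6*(-7) = -42)
v = 1/191 ≈ 0.0052356
z(-197/(-29)) - v = 1 - 1*1/191 = 1 - 1/191 = 190/191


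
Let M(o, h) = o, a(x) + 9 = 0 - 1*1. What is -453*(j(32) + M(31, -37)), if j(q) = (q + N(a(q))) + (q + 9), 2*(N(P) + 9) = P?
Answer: -40770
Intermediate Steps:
a(x) = -10 (a(x) = -9 + (0 - 1*1) = -9 + (0 - 1) = -9 - 1 = -10)
N(P) = -9 + P/2
j(q) = -5 + 2*q (j(q) = (q + (-9 + (½)*(-10))) + (q + 9) = (q + (-9 - 5)) + (9 + q) = (q - 14) + (9 + q) = (-14 + q) + (9 + q) = -5 + 2*q)
-453*(j(32) + M(31, -37)) = -453*((-5 + 2*32) + 31) = -453*((-5 + 64) + 31) = -453*(59 + 31) = -453*90 = -40770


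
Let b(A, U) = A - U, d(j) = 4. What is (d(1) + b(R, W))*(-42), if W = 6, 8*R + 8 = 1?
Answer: 483/4 ≈ 120.75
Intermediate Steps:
R = -7/8 (R = -1 + (⅛)*1 = -1 + ⅛ = -7/8 ≈ -0.87500)
(d(1) + b(R, W))*(-42) = (4 + (-7/8 - 1*6))*(-42) = (4 + (-7/8 - 6))*(-42) = (4 - 55/8)*(-42) = -23/8*(-42) = 483/4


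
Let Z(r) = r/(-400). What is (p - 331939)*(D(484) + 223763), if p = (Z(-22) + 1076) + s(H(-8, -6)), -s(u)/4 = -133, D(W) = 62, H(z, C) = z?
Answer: -591490590117/8 ≈ -7.3936e+10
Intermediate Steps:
Z(r) = -r/400 (Z(r) = r*(-1/400) = -r/400)
s(u) = 532 (s(u) = -4*(-133) = 532)
p = 321611/200 (p = (-1/400*(-22) + 1076) + 532 = (11/200 + 1076) + 532 = 215211/200 + 532 = 321611/200 ≈ 1608.1)
(p - 331939)*(D(484) + 223763) = (321611/200 - 331939)*(62 + 223763) = -66066189/200*223825 = -591490590117/8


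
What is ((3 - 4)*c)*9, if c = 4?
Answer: -36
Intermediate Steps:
((3 - 4)*c)*9 = ((3 - 4)*4)*9 = -1*4*9 = -4*9 = -36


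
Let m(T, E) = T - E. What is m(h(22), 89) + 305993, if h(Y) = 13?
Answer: 305917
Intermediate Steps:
m(h(22), 89) + 305993 = (13 - 1*89) + 305993 = (13 - 89) + 305993 = -76 + 305993 = 305917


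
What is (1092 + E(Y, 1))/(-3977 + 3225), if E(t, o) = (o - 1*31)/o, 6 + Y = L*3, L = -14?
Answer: -531/376 ≈ -1.4122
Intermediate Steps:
Y = -48 (Y = -6 - 14*3 = -6 - 42 = -48)
E(t, o) = (-31 + o)/o (E(t, o) = (o - 31)/o = (-31 + o)/o)
(1092 + E(Y, 1))/(-3977 + 3225) = (1092 + (-31 + 1)/1)/(-3977 + 3225) = (1092 + 1*(-30))/(-752) = (1092 - 30)*(-1/752) = 1062*(-1/752) = -531/376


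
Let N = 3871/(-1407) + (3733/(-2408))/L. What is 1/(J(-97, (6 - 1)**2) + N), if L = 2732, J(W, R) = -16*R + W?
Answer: -1322309856/660826745533 ≈ -0.0020010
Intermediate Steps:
J(W, R) = W - 16*R
N = -3638747101/1322309856 (N = 3871/(-1407) + (3733/(-2408))/2732 = 3871*(-1/1407) + (3733*(-1/2408))*(1/2732) = -553/201 - 3733/2408*1/2732 = -553/201 - 3733/6578656 = -3638747101/1322309856 ≈ -2.7518)
1/(J(-97, (6 - 1)**2) + N) = 1/((-97 - 16*(6 - 1)**2) - 3638747101/1322309856) = 1/((-97 - 16*5**2) - 3638747101/1322309856) = 1/((-97 - 16*25) - 3638747101/1322309856) = 1/((-97 - 400) - 3638747101/1322309856) = 1/(-497 - 3638747101/1322309856) = 1/(-660826745533/1322309856) = -1322309856/660826745533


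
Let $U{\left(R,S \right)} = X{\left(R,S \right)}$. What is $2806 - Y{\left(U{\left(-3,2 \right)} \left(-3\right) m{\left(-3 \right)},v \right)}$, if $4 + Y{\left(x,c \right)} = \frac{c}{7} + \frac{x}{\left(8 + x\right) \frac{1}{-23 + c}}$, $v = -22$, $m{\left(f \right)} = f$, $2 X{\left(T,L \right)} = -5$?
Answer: $\frac{585243}{203} \approx 2883.0$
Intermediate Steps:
$X{\left(T,L \right)} = - \frac{5}{2}$ ($X{\left(T,L \right)} = \frac{1}{2} \left(-5\right) = - \frac{5}{2}$)
$U{\left(R,S \right)} = - \frac{5}{2}$
$Y{\left(x,c \right)} = -4 + \frac{c}{7} + \frac{x \left(-23 + c\right)}{8 + x}$ ($Y{\left(x,c \right)} = -4 + \left(\frac{c}{7} + \frac{x}{\left(8 + x\right) \frac{1}{-23 + c}}\right) = -4 + \left(c \frac{1}{7} + \frac{x}{\frac{1}{-23 + c} \left(8 + x\right)}\right) = -4 + \left(\frac{c}{7} + x \frac{-23 + c}{8 + x}\right) = -4 + \left(\frac{c}{7} + \frac{x \left(-23 + c\right)}{8 + x}\right) = -4 + \frac{c}{7} + \frac{x \left(-23 + c\right)}{8 + x}$)
$2806 - Y{\left(U{\left(-3,2 \right)} \left(-3\right) m{\left(-3 \right)},v \right)} = 2806 - \frac{-224 - 189 \left(- \frac{5}{2}\right) \left(-3\right) \left(-3\right) + 8 \left(-22\right) + 8 \left(-22\right) \left(- \frac{5}{2}\right) \left(-3\right) \left(-3\right)}{7 \left(8 + \left(- \frac{5}{2}\right) \left(-3\right) \left(-3\right)\right)} = 2806 - \frac{-224 - 189 \cdot \frac{15}{2} \left(-3\right) - 176 + 8 \left(-22\right) \frac{15}{2} \left(-3\right)}{7 \left(8 + \frac{15}{2} \left(-3\right)\right)} = 2806 - \frac{-224 - - \frac{8505}{2} - 176 + 8 \left(-22\right) \left(- \frac{45}{2}\right)}{7 \left(8 - \frac{45}{2}\right)} = 2806 - \frac{-224 + \frac{8505}{2} - 176 + 3960}{7 \left(- \frac{29}{2}\right)} = 2806 - \frac{1}{7} \left(- \frac{2}{29}\right) \frac{15625}{2} = 2806 - - \frac{15625}{203} = 2806 + \frac{15625}{203} = \frac{585243}{203}$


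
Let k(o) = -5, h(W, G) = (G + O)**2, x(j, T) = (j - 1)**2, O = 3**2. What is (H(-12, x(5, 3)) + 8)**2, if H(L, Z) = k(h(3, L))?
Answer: 9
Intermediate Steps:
O = 9
x(j, T) = (-1 + j)**2
h(W, G) = (9 + G)**2 (h(W, G) = (G + 9)**2 = (9 + G)**2)
H(L, Z) = -5
(H(-12, x(5, 3)) + 8)**2 = (-5 + 8)**2 = 3**2 = 9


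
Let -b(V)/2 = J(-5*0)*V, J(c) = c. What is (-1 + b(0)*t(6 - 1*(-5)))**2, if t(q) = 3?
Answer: 1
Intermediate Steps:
b(V) = 0 (b(V) = -2*(-5*0)*V = -0*V = -2*0 = 0)
(-1 + b(0)*t(6 - 1*(-5)))**2 = (-1 + 0*3)**2 = (-1 + 0)**2 = (-1)**2 = 1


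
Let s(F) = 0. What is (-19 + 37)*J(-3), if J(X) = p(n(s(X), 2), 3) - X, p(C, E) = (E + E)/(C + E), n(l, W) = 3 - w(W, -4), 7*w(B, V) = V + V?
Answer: 1728/25 ≈ 69.120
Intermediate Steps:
w(B, V) = 2*V/7 (w(B, V) = (V + V)/7 = (2*V)/7 = 2*V/7)
n(l, W) = 29/7 (n(l, W) = 3 - 2*(-4)/7 = 3 - 1*(-8/7) = 3 + 8/7 = 29/7)
p(C, E) = 2*E/(C + E) (p(C, E) = (2*E)/(C + E) = 2*E/(C + E))
J(X) = 21/25 - X (J(X) = 2*3/(29/7 + 3) - X = 2*3/(50/7) - X = 2*3*(7/50) - X = 21/25 - X)
(-19 + 37)*J(-3) = (-19 + 37)*(21/25 - 1*(-3)) = 18*(21/25 + 3) = 18*(96/25) = 1728/25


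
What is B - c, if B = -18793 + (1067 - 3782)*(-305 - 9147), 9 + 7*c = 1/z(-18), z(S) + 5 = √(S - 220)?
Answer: 47209477839/1841 + I*√238/1841 ≈ 2.5643e+7 + 0.0083798*I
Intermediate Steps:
z(S) = -5 + √(-220 + S) (z(S) = -5 + √(S - 220) = -5 + √(-220 + S))
c = -9/7 + 1/(7*(-5 + I*√238)) (c = -9/7 + 1/(7*(-5 + √(-220 - 18))) = -9/7 + 1/(7*(-5 + √(-238))) = -9/7 + 1/(7*(-5 + I*√238)) ≈ -1.2884 - 0.0083798*I)
B = 25643387 (B = -18793 - 2715*(-9452) = -18793 + 25662180 = 25643387)
B - c = 25643387 - (-2372/1841 - I*√238/1841) = 25643387 + (2372/1841 + I*√238/1841) = 47209477839/1841 + I*√238/1841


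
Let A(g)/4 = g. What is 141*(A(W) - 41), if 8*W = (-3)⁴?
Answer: -141/2 ≈ -70.500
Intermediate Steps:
W = 81/8 (W = (⅛)*(-3)⁴ = (⅛)*81 = 81/8 ≈ 10.125)
A(g) = 4*g
141*(A(W) - 41) = 141*(4*(81/8) - 41) = 141*(81/2 - 41) = 141*(-½) = -141/2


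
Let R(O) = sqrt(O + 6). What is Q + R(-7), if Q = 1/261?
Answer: 1/261 + I ≈ 0.0038314 + 1.0*I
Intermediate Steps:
Q = 1/261 ≈ 0.0038314
R(O) = sqrt(6 + O)
Q + R(-7) = 1/261 + sqrt(6 - 7) = 1/261 + sqrt(-1) = 1/261 + I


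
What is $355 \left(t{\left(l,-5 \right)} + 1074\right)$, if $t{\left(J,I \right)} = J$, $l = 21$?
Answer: $388725$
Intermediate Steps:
$355 \left(t{\left(l,-5 \right)} + 1074\right) = 355 \left(21 + 1074\right) = 355 \cdot 1095 = 388725$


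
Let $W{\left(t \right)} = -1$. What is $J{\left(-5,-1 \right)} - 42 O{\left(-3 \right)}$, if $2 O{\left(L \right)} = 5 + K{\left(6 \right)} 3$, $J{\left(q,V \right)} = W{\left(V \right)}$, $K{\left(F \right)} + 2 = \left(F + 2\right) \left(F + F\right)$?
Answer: $-6028$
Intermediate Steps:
$K{\left(F \right)} = -2 + 2 F \left(2 + F\right)$ ($K{\left(F \right)} = -2 + \left(F + 2\right) \left(F + F\right) = -2 + \left(2 + F\right) 2 F = -2 + 2 F \left(2 + F\right)$)
$J{\left(q,V \right)} = -1$
$O{\left(L \right)} = \frac{287}{2}$ ($O{\left(L \right)} = \frac{5 + \left(-2 + 2 \cdot 6^{2} + 4 \cdot 6\right) 3}{2} = \frac{5 + \left(-2 + 2 \cdot 36 + 24\right) 3}{2} = \frac{5 + \left(-2 + 72 + 24\right) 3}{2} = \frac{5 + 94 \cdot 3}{2} = \frac{5 + 282}{2} = \frac{1}{2} \cdot 287 = \frac{287}{2}$)
$J{\left(-5,-1 \right)} - 42 O{\left(-3 \right)} = -1 - 6027 = -6028$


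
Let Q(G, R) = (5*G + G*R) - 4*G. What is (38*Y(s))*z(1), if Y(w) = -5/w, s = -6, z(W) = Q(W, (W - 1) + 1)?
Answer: 190/3 ≈ 63.333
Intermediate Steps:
Q(G, R) = G + G*R
z(W) = W*(1 + W) (z(W) = W*(1 + ((W - 1) + 1)) = W*(1 + ((-1 + W) + 1)) = W*(1 + W))
(38*Y(s))*z(1) = (38*(-5/(-6)))*(1*(1 + 1)) = (38*(-5*(-⅙)))*(1*2) = (38*(⅚))*2 = (95/3)*2 = 190/3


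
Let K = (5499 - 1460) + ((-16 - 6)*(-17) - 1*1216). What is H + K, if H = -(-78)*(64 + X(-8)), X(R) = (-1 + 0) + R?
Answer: 7487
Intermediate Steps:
X(R) = -1 + R
K = 3197 (K = 4039 + (-22*(-17) - 1216) = 4039 + (374 - 1216) = 4039 - 842 = 3197)
H = 4290 (H = -(-78)*(64 + (-1 - 8)) = -(-78)*(64 - 9) = -(-78)*55 = -1*(-4290) = 4290)
H + K = 4290 + 3197 = 7487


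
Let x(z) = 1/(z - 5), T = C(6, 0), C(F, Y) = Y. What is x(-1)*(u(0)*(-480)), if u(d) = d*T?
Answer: 0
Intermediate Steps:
T = 0
x(z) = 1/(-5 + z)
u(d) = 0 (u(d) = d*0 = 0)
x(-1)*(u(0)*(-480)) = (0*(-480))/(-5 - 1) = 0/(-6) = -⅙*0 = 0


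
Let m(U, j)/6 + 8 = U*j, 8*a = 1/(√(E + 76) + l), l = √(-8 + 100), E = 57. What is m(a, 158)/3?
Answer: (79 - 64*√23 - 32*√133)/(2*(√133 + 2*√23)) ≈ -14.130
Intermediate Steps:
l = 2*√23 (l = √92 = 2*√23 ≈ 9.5917)
a = 1/(8*(√133 + 2*√23)) (a = 1/(8*(√(57 + 76) + 2*√23)) = 1/(8*(√133 + 2*√23)) ≈ 0.0059174)
m(U, j) = -48 + 6*U*j (m(U, j) = -48 + 6*(U*j) = -48 + 6*U*j)
m(a, 158)/3 = (-48 + 6*(1/(8*(√133 + 2*√23)))*158)/3 = (-48 + 237/(2*(√133 + 2*√23)))/3 = -16 + 79/(2*(√133 + 2*√23))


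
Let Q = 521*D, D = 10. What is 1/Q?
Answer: 1/5210 ≈ 0.00019194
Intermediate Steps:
Q = 5210 (Q = 521*10 = 5210)
1/Q = 1/5210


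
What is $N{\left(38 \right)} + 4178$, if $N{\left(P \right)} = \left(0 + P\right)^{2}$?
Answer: $5622$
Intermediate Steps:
$N{\left(P \right)} = P^{2}$
$N{\left(38 \right)} + 4178 = 38^{2} + 4178 = 1444 + 4178 = 5622$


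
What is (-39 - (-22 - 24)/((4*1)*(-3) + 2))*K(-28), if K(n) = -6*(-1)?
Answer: -1308/5 ≈ -261.60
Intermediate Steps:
K(n) = 6 (K(n) = -6*(-1) = 6)
(-39 - (-22 - 24)/((4*1)*(-3) + 2))*K(-28) = (-39 - (-22 - 24)/((4*1)*(-3) + 2))*6 = (-39 - (-46)/(4*(-3) + 2))*6 = (-39 - (-46)/(-12 + 2))*6 = (-39 - (-46)/(-10))*6 = (-39 - (-46)*(-1)/10)*6 = (-39 - 1*23/5)*6 = (-39 - 23/5)*6 = -218/5*6 = -1308/5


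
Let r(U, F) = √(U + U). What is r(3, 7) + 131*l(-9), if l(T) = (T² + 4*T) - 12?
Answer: 4323 + √6 ≈ 4325.5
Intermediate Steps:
r(U, F) = √2*√U (r(U, F) = √(2*U) = √2*√U)
l(T) = -12 + T² + 4*T
r(3, 7) + 131*l(-9) = √2*√3 + 131*(-12 + (-9)² + 4*(-9)) = √6 + 131*(-12 + 81 - 36) = √6 + 131*33 = √6 + 4323 = 4323 + √6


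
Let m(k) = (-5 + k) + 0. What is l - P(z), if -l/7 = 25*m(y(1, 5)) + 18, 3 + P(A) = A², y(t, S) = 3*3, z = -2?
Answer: -827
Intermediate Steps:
y(t, S) = 9
m(k) = -5 + k
P(A) = -3 + A²
l = -826 (l = -7*(25*(-5 + 9) + 18) = -7*(25*4 + 18) = -7*(100 + 18) = -7*118 = -826)
l - P(z) = -826 - (-3 + (-2)²) = -826 - (-3 + 4) = -826 - 1*1 = -826 - 1 = -827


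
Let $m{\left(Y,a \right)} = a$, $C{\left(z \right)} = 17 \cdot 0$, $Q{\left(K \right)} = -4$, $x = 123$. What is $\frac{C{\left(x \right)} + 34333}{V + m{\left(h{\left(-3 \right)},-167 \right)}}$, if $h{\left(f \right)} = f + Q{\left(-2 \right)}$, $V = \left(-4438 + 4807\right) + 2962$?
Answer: $\frac{34333}{3164} \approx 10.851$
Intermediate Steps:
$C{\left(z \right)} = 0$
$V = 3331$ ($V = 369 + 2962 = 3331$)
$h{\left(f \right)} = -4 + f$ ($h{\left(f \right)} = f - 4 = -4 + f$)
$\frac{C{\left(x \right)} + 34333}{V + m{\left(h{\left(-3 \right)},-167 \right)}} = \frac{0 + 34333}{3331 - 167} = \frac{34333}{3164}$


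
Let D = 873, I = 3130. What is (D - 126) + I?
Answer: 3877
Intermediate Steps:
(D - 126) + I = (873 - 126) + 3130 = 747 + 3130 = 3877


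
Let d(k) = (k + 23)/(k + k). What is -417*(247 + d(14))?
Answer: -2899401/28 ≈ -1.0355e+5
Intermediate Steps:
d(k) = (23 + k)/(2*k) (d(k) = (23 + k)/((2*k)) = (23 + k)*(1/(2*k)) = (23 + k)/(2*k))
-417*(247 + d(14)) = -417*(247 + (1/2)*(23 + 14)/14) = -417*(247 + (1/2)*(1/14)*37) = -417*(247 + 37/28) = -417*6953/28 = -2899401/28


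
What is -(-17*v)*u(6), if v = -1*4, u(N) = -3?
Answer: 204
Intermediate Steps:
v = -4
-(-17*v)*u(6) = -(-17*(-4))*(-3) = -68*(-3) = -1*(-204) = 204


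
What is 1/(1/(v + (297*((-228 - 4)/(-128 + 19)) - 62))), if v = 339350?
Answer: 37051296/109 ≈ 3.3992e+5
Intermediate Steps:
1/(1/(v + (297*((-228 - 4)/(-128 + 19)) - 62))) = 1/(1/(339350 + (297*((-228 - 4)/(-128 + 19)) - 62))) = 1/(1/(339350 + (297*(-232/(-109)) - 62))) = 1/(1/(339350 + (297*(-232*(-1/109)) - 62))) = 1/(1/(339350 + (297*(232/109) - 62))) = 1/(1/(339350 + (68904/109 - 62))) = 1/(1/(339350 + 62146/109)) = 1/(1/(37051296/109)) = 1/(109/37051296) = 37051296/109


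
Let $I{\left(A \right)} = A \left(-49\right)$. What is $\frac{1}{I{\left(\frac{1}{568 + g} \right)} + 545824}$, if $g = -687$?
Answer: $\frac{17}{9279015} \approx 1.8321 \cdot 10^{-6}$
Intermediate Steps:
$I{\left(A \right)} = - 49 A$
$\frac{1}{I{\left(\frac{1}{568 + g} \right)} + 545824} = \frac{1}{- \frac{49}{568 - 687} + 545824} = \frac{1}{- \frac{49}{-119} + 545824} = \frac{1}{\left(-49\right) \left(- \frac{1}{119}\right) + 545824} = \frac{1}{\frac{7}{17} + 545824} = \frac{1}{\frac{9279015}{17}} = \frac{17}{9279015}$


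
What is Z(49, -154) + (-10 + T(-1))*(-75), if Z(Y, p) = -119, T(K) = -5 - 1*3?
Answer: 1231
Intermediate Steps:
T(K) = -8 (T(K) = -5 - 3 = -8)
Z(49, -154) + (-10 + T(-1))*(-75) = -119 + (-10 - 8)*(-75) = -119 - 18*(-75) = -119 + 1350 = 1231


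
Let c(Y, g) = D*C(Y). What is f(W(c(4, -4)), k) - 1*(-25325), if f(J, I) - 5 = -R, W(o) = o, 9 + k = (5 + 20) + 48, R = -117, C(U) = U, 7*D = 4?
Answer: 25447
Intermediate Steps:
D = 4/7 (D = (⅐)*4 = 4/7 ≈ 0.57143)
k = 64 (k = -9 + ((5 + 20) + 48) = -9 + (25 + 48) = -9 + 73 = 64)
c(Y, g) = 4*Y/7
f(J, I) = 122 (f(J, I) = 5 - 1*(-117) = 5 + 117 = 122)
f(W(c(4, -4)), k) - 1*(-25325) = 122 - 1*(-25325) = 122 + 25325 = 25447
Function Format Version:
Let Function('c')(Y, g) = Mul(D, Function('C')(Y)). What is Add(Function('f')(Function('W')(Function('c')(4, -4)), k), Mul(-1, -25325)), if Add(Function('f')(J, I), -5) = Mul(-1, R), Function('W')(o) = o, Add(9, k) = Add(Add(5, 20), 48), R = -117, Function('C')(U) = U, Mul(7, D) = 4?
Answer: 25447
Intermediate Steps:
D = Rational(4, 7) (D = Mul(Rational(1, 7), 4) = Rational(4, 7) ≈ 0.57143)
k = 64 (k = Add(-9, Add(Add(5, 20), 48)) = Add(-9, Add(25, 48)) = Add(-9, 73) = 64)
Function('c')(Y, g) = Mul(Rational(4, 7), Y)
Function('f')(J, I) = 122 (Function('f')(J, I) = Add(5, Mul(-1, -117)) = Add(5, 117) = 122)
Add(Function('f')(Function('W')(Function('c')(4, -4)), k), Mul(-1, -25325)) = Add(122, Mul(-1, -25325)) = Add(122, 25325) = 25447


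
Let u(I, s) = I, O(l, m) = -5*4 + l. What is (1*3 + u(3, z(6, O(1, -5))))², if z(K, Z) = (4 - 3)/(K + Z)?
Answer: 36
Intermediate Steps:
O(l, m) = -20 + l
z(K, Z) = 1/(K + Z)
(1*3 + u(3, z(6, O(1, -5))))² = (1*3 + 3)² = (3 + 3)² = 6² = 36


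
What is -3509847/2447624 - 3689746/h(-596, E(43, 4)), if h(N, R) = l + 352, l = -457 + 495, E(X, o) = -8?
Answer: -4516239851917/477286680 ≈ -9462.3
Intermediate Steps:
l = 38
h(N, R) = 390 (h(N, R) = 38 + 352 = 390)
-3509847/2447624 - 3689746/h(-596, E(43, 4)) = -3509847/2447624 - 3689746/390 = -3509847*1/2447624 - 3689746*1/390 = -3509847/2447624 - 1844873/195 = -4516239851917/477286680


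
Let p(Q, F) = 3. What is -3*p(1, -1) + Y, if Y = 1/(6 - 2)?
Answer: -35/4 ≈ -8.7500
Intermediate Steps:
Y = 1/4 ≈ 0.25000
-3*p(1, -1) + Y = -3*3 + 1/4 = -9 + 1/4 = -35/4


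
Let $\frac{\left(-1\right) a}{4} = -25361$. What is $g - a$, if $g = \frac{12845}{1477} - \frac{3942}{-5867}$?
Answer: $- \frac{125569683321}{1237937} \approx -1.0143 \cdot 10^{5}$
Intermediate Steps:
$a = 101444$ ($a = \left(-4\right) \left(-25361\right) = 101444$)
$g = \frac{11597707}{1237937}$ ($g = 12845 \cdot \frac{1}{1477} - - \frac{3942}{5867} = \frac{1835}{211} + \frac{3942}{5867} = \frac{11597707}{1237937} \approx 9.3686$)
$g - a = \frac{11597707}{1237937} - 101444 = - \frac{125569683321}{1237937}$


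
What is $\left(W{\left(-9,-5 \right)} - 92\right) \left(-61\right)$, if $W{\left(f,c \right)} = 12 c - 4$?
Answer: $9516$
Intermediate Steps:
$W{\left(f,c \right)} = -4 + 12 c$
$\left(W{\left(-9,-5 \right)} - 92\right) \left(-61\right) = \left(\left(-4 + 12 \left(-5\right)\right) - 92\right) \left(-61\right) = \left(\left(-4 - 60\right) - 92\right) \left(-61\right) = \left(-64 - 92\right) \left(-61\right) = \left(-156\right) \left(-61\right) = 9516$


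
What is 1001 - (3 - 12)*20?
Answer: 1181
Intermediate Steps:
1001 - (3 - 12)*20 = 1001 - (-9)*20 = 1001 - 1*(-180) = 1001 + 180 = 1181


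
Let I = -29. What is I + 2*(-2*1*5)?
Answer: -49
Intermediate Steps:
I + 2*(-2*1*5) = -29 + 2*(-2*1*5) = -29 + 2*(-2*5) = -29 + 2*(-10) = -29 - 20 = -49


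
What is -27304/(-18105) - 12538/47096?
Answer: 529454347/426336540 ≈ 1.2419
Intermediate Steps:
-27304/(-18105) - 12538/47096 = -27304*(-1/18105) - 12538*1/47096 = 27304/18105 - 6269/23548 = 529454347/426336540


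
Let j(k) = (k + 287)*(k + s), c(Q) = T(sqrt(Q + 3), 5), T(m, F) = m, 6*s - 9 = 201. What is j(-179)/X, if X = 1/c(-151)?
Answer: -31104*I*sqrt(37) ≈ -1.892e+5*I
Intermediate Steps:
s = 35 (s = 3/2 + (1/6)*201 = 3/2 + 67/2 = 35)
c(Q) = sqrt(3 + Q) (c(Q) = sqrt(Q + 3) = sqrt(3 + Q))
j(k) = (35 + k)*(287 + k) (j(k) = (k + 287)*(k + 35) = (287 + k)*(35 + k) = (35 + k)*(287 + k))
X = -I*sqrt(37)/74 (X = 1/(sqrt(3 - 151)) = 1/(sqrt(-148)) = 1/(2*I*sqrt(37)) = -I*sqrt(37)/74 ≈ -0.082199*I)
j(-179)/X = (10045 + (-179)**2 + 322*(-179))/((-I*sqrt(37)/74)) = (10045 + 32041 - 57638)*(2*I*sqrt(37)) = -31104*I*sqrt(37)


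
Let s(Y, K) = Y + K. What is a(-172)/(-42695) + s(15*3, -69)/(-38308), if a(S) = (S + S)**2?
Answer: -1133047702/408890015 ≈ -2.7710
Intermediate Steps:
s(Y, K) = K + Y
a(S) = 4*S**2 (a(S) = (2*S)**2 = 4*S**2)
a(-172)/(-42695) + s(15*3, -69)/(-38308) = (4*(-172)**2)/(-42695) + (-69 + 15*3)/(-38308) = (4*29584)*(-1/42695) + (-69 + 45)*(-1/38308) = 118336*(-1/42695) - 24*(-1/38308) = -118336/42695 + 6/9577 = -1133047702/408890015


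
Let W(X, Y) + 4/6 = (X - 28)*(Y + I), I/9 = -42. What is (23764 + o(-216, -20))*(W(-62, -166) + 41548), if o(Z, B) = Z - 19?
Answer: 2129547046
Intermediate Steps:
I = -378 (I = 9*(-42) = -378)
o(Z, B) = -19 + Z
W(X, Y) = -⅔ + (-378 + Y)*(-28 + X) (W(X, Y) = -⅔ + (X - 28)*(Y - 378) = -⅔ + (-28 + X)*(-378 + Y) = -⅔ + (-378 + Y)*(-28 + X))
(23764 + o(-216, -20))*(W(-62, -166) + 41548) = (23764 + (-19 - 216))*((31750/3 - 378*(-62) - 28*(-166) - 62*(-166)) + 41548) = (23764 - 235)*((31750/3 + 23436 + 4648 + 10292) + 41548) = 23529*(146878/3 + 41548) = 23529*(271522/3) = 2129547046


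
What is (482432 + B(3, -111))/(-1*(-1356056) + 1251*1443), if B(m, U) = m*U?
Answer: 482099/3161249 ≈ 0.15250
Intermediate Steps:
B(m, U) = U*m
(482432 + B(3, -111))/(-1*(-1356056) + 1251*1443) = (482432 - 111*3)/(-1*(-1356056) + 1251*1443) = (482432 - 333)/(1356056 + 1805193) = 482099/3161249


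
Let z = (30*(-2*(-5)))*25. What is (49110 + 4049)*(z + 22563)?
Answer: 1598119017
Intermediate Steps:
z = 7500 (z = (30*10)*25 = 300*25 = 7500)
(49110 + 4049)*(z + 22563) = (49110 + 4049)*(7500 + 22563) = 53159*30063 = 1598119017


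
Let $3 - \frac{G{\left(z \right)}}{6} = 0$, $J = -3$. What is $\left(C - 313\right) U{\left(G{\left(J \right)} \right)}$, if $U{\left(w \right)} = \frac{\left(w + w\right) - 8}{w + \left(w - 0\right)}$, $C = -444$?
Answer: $- \frac{5299}{9} \approx -588.78$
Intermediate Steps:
$G{\left(z \right)} = 18$ ($G{\left(z \right)} = 18 - 0 = 18 + 0 = 18$)
$U{\left(w \right)} = \frac{-8 + 2 w}{2 w}$ ($U{\left(w \right)} = \frac{2 w - 8}{w + \left(w + 0\right)} = \frac{-8 + 2 w}{w + w} = \frac{-8 + 2 w}{2 w}$)
$\left(C - 313\right) U{\left(G{\left(J \right)} \right)} = \left(-444 - 313\right) \frac{-4 + 18}{18} = - 757 \cdot \frac{1}{18} \cdot 14 = \left(-757\right) \frac{7}{9} = - \frac{5299}{9}$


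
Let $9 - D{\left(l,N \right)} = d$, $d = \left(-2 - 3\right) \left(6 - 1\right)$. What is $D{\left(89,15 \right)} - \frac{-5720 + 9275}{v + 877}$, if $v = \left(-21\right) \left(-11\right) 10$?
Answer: $\frac{104803}{3187} \approx 32.885$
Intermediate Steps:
$v = 2310$ ($v = 231 \cdot 10 = 2310$)
$d = -25$ ($d = \left(-5\right) 5 = -25$)
$D{\left(l,N \right)} = 34$ ($D{\left(l,N \right)} = 9 - -25 = 9 + 25 = 34$)
$D{\left(89,15 \right)} - \frac{-5720 + 9275}{v + 877} = 34 - \frac{-5720 + 9275}{2310 + 877} = 34 - \frac{3555}{3187} = \frac{104803}{3187}$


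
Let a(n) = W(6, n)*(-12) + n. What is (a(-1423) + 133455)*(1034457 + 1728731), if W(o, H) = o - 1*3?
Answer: 364729763248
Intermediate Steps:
W(o, H) = -3 + o (W(o, H) = o - 3 = -3 + o)
a(n) = -36 + n (a(n) = (-3 + 6)*(-12) + n = 3*(-12) + n = -36 + n)
(a(-1423) + 133455)*(1034457 + 1728731) = ((-36 - 1423) + 133455)*(1034457 + 1728731) = (-1459 + 133455)*2763188 = 131996*2763188 = 364729763248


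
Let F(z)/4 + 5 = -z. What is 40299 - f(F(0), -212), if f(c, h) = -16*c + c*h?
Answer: 35739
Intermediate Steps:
F(z) = -20 - 4*z (F(z) = -20 + 4*(-z) = -20 - 4*z)
40299 - f(F(0), -212) = 40299 - (-20 - 4*0)*(-16 - 212) = 40299 - (-20 + 0)*(-228) = 40299 - (-20)*(-228) = 40299 - 1*4560 = 40299 - 4560 = 35739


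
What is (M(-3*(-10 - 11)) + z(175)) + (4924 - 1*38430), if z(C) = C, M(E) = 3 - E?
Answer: -33391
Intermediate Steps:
(M(-3*(-10 - 11)) + z(175)) + (4924 - 1*38430) = ((3 - (-3)*(-10 - 11)) + 175) + (4924 - 1*38430) = ((3 - (-3)*(-21)) + 175) + (4924 - 38430) = ((3 - 1*63) + 175) - 33506 = ((3 - 63) + 175) - 33506 = (-60 + 175) - 33506 = 115 - 33506 = -33391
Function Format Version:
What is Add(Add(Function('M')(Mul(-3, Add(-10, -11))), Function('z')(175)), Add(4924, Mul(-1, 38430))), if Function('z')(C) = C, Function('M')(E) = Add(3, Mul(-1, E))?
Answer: -33391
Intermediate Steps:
Add(Add(Function('M')(Mul(-3, Add(-10, -11))), Function('z')(175)), Add(4924, Mul(-1, 38430))) = Add(Add(Add(3, Mul(-1, Mul(-3, Add(-10, -11)))), 175), Add(4924, Mul(-1, 38430))) = Add(Add(Add(3, Mul(-1, Mul(-3, -21))), 175), Add(4924, -38430)) = Add(Add(Add(3, Mul(-1, 63)), 175), -33506) = Add(Add(Add(3, -63), 175), -33506) = Add(Add(-60, 175), -33506) = Add(115, -33506) = -33391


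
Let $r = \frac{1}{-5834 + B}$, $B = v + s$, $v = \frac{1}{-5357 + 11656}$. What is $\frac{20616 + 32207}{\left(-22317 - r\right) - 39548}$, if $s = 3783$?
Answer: $- \frac{6756766704}{7913359121} \approx -0.85384$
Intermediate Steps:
$v = \frac{1}{6299} \approx 0.00015876$
$B = \frac{23829118}{6299}$ ($B = \frac{1}{6299} + 3783 = \frac{23829118}{6299} \approx 3783.0$)
$r = - \frac{6299}{12919248}$ ($r = \frac{1}{-5834 + \frac{23829118}{6299}} = \frac{1}{- \frac{12919248}{6299}} = - \frac{6299}{12919248} \approx -0.00048757$)
$\frac{20616 + 32207}{\left(-22317 - r\right) - 39548} = \frac{20616 + 32207}{\left(-22317 - - \frac{6299}{12919248}\right) - 39548} = \frac{52823}{\left(-22317 + \frac{6299}{12919248}\right) - 39548} = \frac{52823}{- \frac{288318851317}{12919248} - 39548} = \frac{52823}{- \frac{799249271221}{12919248}} = 52823 \left(- \frac{12919248}{799249271221}\right) = - \frac{6756766704}{7913359121}$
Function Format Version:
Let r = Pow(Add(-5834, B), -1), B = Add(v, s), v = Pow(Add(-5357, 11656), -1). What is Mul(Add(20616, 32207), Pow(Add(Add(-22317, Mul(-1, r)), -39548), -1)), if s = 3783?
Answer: Rational(-6756766704, 7913359121) ≈ -0.85384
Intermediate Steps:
v = Rational(1, 6299) (v = Pow(6299, -1) = Rational(1, 6299) ≈ 0.00015876)
B = Rational(23829118, 6299) (B = Add(Rational(1, 6299), 3783) = Rational(23829118, 6299) ≈ 3783.0)
r = Rational(-6299, 12919248) (r = Pow(Add(-5834, Rational(23829118, 6299)), -1) = Pow(Rational(-12919248, 6299), -1) = Rational(-6299, 12919248) ≈ -0.00048757)
Mul(Add(20616, 32207), Pow(Add(Add(-22317, Mul(-1, r)), -39548), -1)) = Mul(Add(20616, 32207), Pow(Add(Add(-22317, Mul(-1, Rational(-6299, 12919248))), -39548), -1)) = Mul(52823, Pow(Add(Add(-22317, Rational(6299, 12919248)), -39548), -1)) = Mul(52823, Pow(Add(Rational(-288318851317, 12919248), -39548), -1)) = Mul(52823, Pow(Rational(-799249271221, 12919248), -1)) = Mul(52823, Rational(-12919248, 799249271221)) = Rational(-6756766704, 7913359121)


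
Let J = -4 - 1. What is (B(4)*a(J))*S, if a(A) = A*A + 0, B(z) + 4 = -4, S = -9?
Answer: 1800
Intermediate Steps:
B(z) = -8 (B(z) = -4 - 4 = -8)
J = -5
a(A) = A² (a(A) = A² + 0 = A²)
(B(4)*a(J))*S = -8*(-5)²*(-9) = -8*25*(-9) = -200*(-9) = 1800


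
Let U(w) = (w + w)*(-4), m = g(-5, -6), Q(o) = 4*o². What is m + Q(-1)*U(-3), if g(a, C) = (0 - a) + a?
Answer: 96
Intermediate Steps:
g(a, C) = 0 (g(a, C) = -a + a = 0)
m = 0
U(w) = -8*w (U(w) = (2*w)*(-4) = -8*w)
m + Q(-1)*U(-3) = 0 + (4*(-1)²)*(-8*(-3)) = 0 + (4*1)*24 = 0 + 4*24 = 0 + 96 = 96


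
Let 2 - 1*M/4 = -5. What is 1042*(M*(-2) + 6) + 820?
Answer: -51280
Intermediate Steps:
M = 28 (M = 8 - 4*(-5) = 8 + 20 = 28)
1042*(M*(-2) + 6) + 820 = 1042*(28*(-2) + 6) + 820 = 1042*(-56 + 6) + 820 = 1042*(-50) + 820 = -52100 + 820 = -51280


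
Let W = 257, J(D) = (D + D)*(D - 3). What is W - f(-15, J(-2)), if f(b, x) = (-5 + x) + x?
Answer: 222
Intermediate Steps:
J(D) = 2*D*(-3 + D) (J(D) = (2*D)*(-3 + D) = 2*D*(-3 + D))
f(b, x) = -5 + 2*x
W - f(-15, J(-2)) = 257 - (-5 + 2*(2*(-2)*(-3 - 2))) = 257 - (-5 + 2*(2*(-2)*(-5))) = 257 - (-5 + 2*20) = 257 - (-5 + 40) = 257 - 1*35 = 257 - 35 = 222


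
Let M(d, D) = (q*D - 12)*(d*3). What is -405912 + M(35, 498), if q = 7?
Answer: -41142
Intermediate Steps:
M(d, D) = 3*d*(-12 + 7*D) (M(d, D) = (7*D - 12)*(d*3) = (-12 + 7*D)*(3*d) = 3*d*(-12 + 7*D))
-405912 + M(35, 498) = -405912 + 3*35*(-12 + 7*498) = -405912 + 3*35*(-12 + 3486) = -405912 + 3*35*3474 = -405912 + 364770 = -41142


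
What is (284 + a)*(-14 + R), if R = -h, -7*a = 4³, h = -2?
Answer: -23088/7 ≈ -3298.3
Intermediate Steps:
a = -64/7 (a = -⅐*4³ = -⅐*64 = -64/7 ≈ -9.1429)
R = 2 (R = -1*(-2) = 2)
(284 + a)*(-14 + R) = (284 - 64/7)*(-14 + 2) = (1924/7)*(-12) = -23088/7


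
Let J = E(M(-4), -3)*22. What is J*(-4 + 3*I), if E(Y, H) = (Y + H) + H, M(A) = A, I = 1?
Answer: 220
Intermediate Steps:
E(Y, H) = Y + 2*H (E(Y, H) = (H + Y) + H = Y + 2*H)
J = -220 (J = (-4 + 2*(-3))*22 = (-4 - 6)*22 = -10*22 = -220)
J*(-4 + 3*I) = -220*(-4 + 3*1) = -220*(-4 + 3) = -220*(-1) = 220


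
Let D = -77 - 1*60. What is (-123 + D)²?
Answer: 67600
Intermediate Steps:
D = -137 (D = -77 - 60 = -137)
(-123 + D)² = (-123 - 137)² = (-260)² = 67600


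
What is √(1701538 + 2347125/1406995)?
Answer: 83*√19558295032417/281399 ≈ 1304.4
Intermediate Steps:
√(1701538 + 2347125/1406995) = √(1701538 + 2347125*(1/1406995)) = √(1701538 + 469425/281399) = √(478811561087/281399) = 83*√19558295032417/281399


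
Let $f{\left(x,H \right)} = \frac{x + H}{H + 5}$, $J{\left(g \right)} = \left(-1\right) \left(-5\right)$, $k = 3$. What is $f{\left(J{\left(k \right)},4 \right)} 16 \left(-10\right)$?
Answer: $-160$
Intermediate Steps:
$J{\left(g \right)} = 5$
$f{\left(x,H \right)} = \frac{H + x}{5 + H}$
$f{\left(J{\left(k \right)},4 \right)} 16 \left(-10\right) = \frac{4 + 5}{5 + 4} \cdot 16 \left(-10\right) = \frac{1}{9} \cdot 9 \cdot 16 \left(-10\right) = 1 \cdot 16 \left(-10\right) = 16 \left(-10\right) = -160$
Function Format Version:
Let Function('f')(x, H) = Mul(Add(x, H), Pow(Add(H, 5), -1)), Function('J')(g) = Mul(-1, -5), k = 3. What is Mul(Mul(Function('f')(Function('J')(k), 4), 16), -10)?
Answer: -160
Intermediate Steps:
Function('J')(g) = 5
Function('f')(x, H) = Mul(Pow(Add(5, H), -1), Add(H, x)) (Function('f')(x, H) = Mul(Add(H, x), Pow(Add(5, H), -1)) = Mul(Pow(Add(5, H), -1), Add(H, x)))
Mul(Mul(Function('f')(Function('J')(k), 4), 16), -10) = Mul(Mul(Mul(Pow(Add(5, 4), -1), Add(4, 5)), 16), -10) = Mul(Mul(Mul(Pow(9, -1), 9), 16), -10) = Mul(Mul(Mul(Rational(1, 9), 9), 16), -10) = Mul(Mul(1, 16), -10) = Mul(16, -10) = -160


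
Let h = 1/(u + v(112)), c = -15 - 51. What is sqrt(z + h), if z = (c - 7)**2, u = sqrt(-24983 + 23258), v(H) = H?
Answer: sqrt((596849 + 26645*I*sqrt(69))/(112 + 5*I*sqrt(69))) ≈ 73.0 - 0.e-5*I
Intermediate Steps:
c = -66
u = 5*I*sqrt(69) (u = sqrt(-1725) = 5*I*sqrt(69) ≈ 41.533*I)
z = 5329 (z = (-66 - 7)**2 = (-73)**2 = 5329)
h = 1/(112 + 5*I*sqrt(69)) (h = 1/(5*I*sqrt(69) + 112) = 1/(112 + 5*I*sqrt(69)) ≈ 0.0078492 - 0.0029107*I)
sqrt(z + h) = sqrt(5329 + (112/14269 - 5*I*sqrt(69)/14269)) = sqrt(76039613/14269 - 5*I*sqrt(69)/14269)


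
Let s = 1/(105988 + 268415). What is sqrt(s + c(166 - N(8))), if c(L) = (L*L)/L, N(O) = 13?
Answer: 2*sqrt(5361793538745)/374403 ≈ 12.369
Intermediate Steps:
s = 1/374403 ≈ 2.6709e-6
c(L) = L (c(L) = L**2/L = L)
sqrt(s + c(166 - N(8))) = sqrt(1/374403 + (166 - 1*13)) = sqrt(1/374403 + (166 - 13)) = sqrt(1/374403 + 153) = sqrt(57283660/374403) = 2*sqrt(5361793538745)/374403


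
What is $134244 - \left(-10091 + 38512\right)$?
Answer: $105823$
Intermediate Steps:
$134244 - \left(-10091 + 38512\right) = 134244 - 28421 = 105823$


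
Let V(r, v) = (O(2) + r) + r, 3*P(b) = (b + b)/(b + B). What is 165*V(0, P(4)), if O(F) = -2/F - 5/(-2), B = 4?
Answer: 495/2 ≈ 247.50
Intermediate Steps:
O(F) = 5/2 - 2/F (O(F) = -2/F - 5*(-1/2) = -2/F + 5/2 = 5/2 - 2/F)
P(b) = 2*b/(3*(4 + b)) (P(b) = ((b + b)/(b + 4))/3 = ((2*b)/(4 + b))/3 = (2*b/(4 + b))/3 = 2*b/(3*(4 + b)))
V(r, v) = 3/2 + 2*r (V(r, v) = ((5/2 - 2/2) + r) + r = ((5/2 - 2*1/2) + r) + r = ((5/2 - 1) + r) + r = (3/2 + r) + r = 3/2 + 2*r)
165*V(0, P(4)) = 165*(3/2 + 2*0) = 165*(3/2 + 0) = 165*(3/2) = 495/2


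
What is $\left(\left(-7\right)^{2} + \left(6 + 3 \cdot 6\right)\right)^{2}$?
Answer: $5329$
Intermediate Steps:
$\left(\left(-7\right)^{2} + \left(6 + 3 \cdot 6\right)\right)^{2} = \left(49 + \left(6 + 18\right)\right)^{2} = \left(49 + 24\right)^{2} = 73^{2} = 5329$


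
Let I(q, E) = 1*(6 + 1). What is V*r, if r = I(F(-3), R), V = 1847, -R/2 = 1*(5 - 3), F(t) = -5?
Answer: 12929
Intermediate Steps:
R = -4 (R = -2*(5 - 3) = -2*2 = -4)
I(q, E) = 7 (I(q, E) = 1*7 = 7)
r = 7
V*r = 1847*7 = 12929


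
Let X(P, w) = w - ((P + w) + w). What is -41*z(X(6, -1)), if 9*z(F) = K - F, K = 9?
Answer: -574/9 ≈ -63.778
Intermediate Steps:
X(P, w) = -P - w (X(P, w) = w - (P + 2*w) = w + (-P - 2*w) = -P - w)
z(F) = 1 - F/9 (z(F) = (9 - F)/9 = 1 - F/9)
-41*z(X(6, -1)) = -41*(1 - (-1*6 - 1*(-1))/9) = -41*(1 - (-6 + 1)/9) = -41*(1 - ⅑*(-5)) = -41*(1 + 5/9) = -41*14/9 = -574/9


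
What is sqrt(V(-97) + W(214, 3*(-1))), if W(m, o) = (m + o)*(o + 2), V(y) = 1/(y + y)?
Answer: I*sqrt(7941390)/194 ≈ 14.526*I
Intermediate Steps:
V(y) = 1/(2*y)
W(m, o) = (2 + o)*(m + o) (W(m, o) = (m + o)*(2 + o) = (2 + o)*(m + o))
sqrt(V(-97) + W(214, 3*(-1))) = sqrt((1/2)/(-97) + ((3*(-1))**2 + 2*214 + 2*(3*(-1)) + 214*(3*(-1)))) = sqrt((1/2)*(-1/97) + ((-3)**2 + 428 + 2*(-3) + 214*(-3))) = sqrt(-1/194 + (9 + 428 - 6 - 642)) = sqrt(-1/194 - 211) = sqrt(-40935/194) = I*sqrt(7941390)/194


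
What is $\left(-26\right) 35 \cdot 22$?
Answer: $-20020$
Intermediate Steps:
$\left(-26\right) 35 \cdot 22 = \left(-910\right) 22 = -20020$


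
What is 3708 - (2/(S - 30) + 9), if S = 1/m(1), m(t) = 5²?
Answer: 2770601/749 ≈ 3699.1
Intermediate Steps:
m(t) = 25
S = 1/25 ≈ 0.040000
3708 - (2/(S - 30) + 9) = 3708 - (2/(1/25 - 30) + 9) = 3708 - (2/(-749/25) + 9) = 3708 - (2*(-25/749) + 9) = 3708 - (-50/749 + 9) = 3708 - 1*6691/749 = 3708 - 6691/749 = 2770601/749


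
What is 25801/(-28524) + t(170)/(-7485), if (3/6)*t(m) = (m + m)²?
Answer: -452524619/14233476 ≈ -31.793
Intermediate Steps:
t(m) = 8*m² (t(m) = 2*(m + m)² = 2*(2*m)² = 2*(4*m²) = 8*m²)
25801/(-28524) + t(170)/(-7485) = 25801/(-28524) + (8*170²)/(-7485) = 25801*(-1/28524) + (8*28900)*(-1/7485) = -25801/28524 + 231200*(-1/7485) = -25801/28524 - 46240/1497 = -452524619/14233476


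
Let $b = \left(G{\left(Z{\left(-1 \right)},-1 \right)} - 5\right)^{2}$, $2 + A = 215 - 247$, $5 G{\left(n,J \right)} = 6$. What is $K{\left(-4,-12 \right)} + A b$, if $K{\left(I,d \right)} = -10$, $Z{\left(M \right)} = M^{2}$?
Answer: $- \frac{12524}{25} \approx -500.96$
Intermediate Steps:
$G{\left(n,J \right)} = \frac{6}{5}$ ($G{\left(n,J \right)} = \frac{1}{5} \cdot 6 = \frac{6}{5}$)
$A = -34$ ($A = -2 + \left(215 - 247\right) = -2 - 32 = -34$)
$b = \frac{361}{25}$ ($b = \left(\frac{6}{5} - 5\right)^{2} = \left(- \frac{19}{5}\right)^{2} = \frac{361}{25} \approx 14.44$)
$K{\left(-4,-12 \right)} + A b = -10 - \frac{12274}{25} = - \frac{12524}{25}$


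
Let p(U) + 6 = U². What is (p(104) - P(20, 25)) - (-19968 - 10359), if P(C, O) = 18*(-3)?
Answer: 41191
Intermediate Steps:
P(C, O) = -54
p(U) = -6 + U²
(p(104) - P(20, 25)) - (-19968 - 10359) = ((-6 + 104²) - 1*(-54)) - (-19968 - 10359) = ((-6 + 10816) + 54) - 1*(-30327) = (10810 + 54) + 30327 = 10864 + 30327 = 41191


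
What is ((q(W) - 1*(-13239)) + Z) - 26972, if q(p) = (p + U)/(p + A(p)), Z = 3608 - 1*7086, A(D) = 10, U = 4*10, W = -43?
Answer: -189320/11 ≈ -17211.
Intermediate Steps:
U = 40
Z = -3478 (Z = 3608 - 7086 = -3478)
q(p) = (40 + p)/(10 + p) (q(p) = (p + 40)/(p + 10) = (40 + p)/(10 + p))
((q(W) - 1*(-13239)) + Z) - 26972 = (((40 - 43)/(10 - 43) - 1*(-13239)) - 3478) - 26972 = ((-3/(-33) + 13239) - 3478) - 26972 = ((-1/33*(-3) + 13239) - 3478) - 26972 = ((1/11 + 13239) - 3478) - 26972 = (145630/11 - 3478) - 26972 = 107372/11 - 26972 = -189320/11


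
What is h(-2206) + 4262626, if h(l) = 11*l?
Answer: 4238360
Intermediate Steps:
h(-2206) + 4262626 = 11*(-2206) + 4262626 = -24266 + 4262626 = 4238360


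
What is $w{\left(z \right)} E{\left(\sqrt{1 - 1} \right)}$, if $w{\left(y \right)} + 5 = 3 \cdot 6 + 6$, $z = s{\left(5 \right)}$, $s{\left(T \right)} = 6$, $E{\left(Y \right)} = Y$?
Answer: $0$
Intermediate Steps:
$z = 6$
$w{\left(y \right)} = 19$ ($w{\left(y \right)} = -5 + \left(3 \cdot 6 + 6\right) = -5 + \left(18 + 6\right) = -5 + 24 = 19$)
$w{\left(z \right)} E{\left(\sqrt{1 - 1} \right)} = 19 \sqrt{1 - 1} = 19 \sqrt{0} = 19 \cdot 0 = 0$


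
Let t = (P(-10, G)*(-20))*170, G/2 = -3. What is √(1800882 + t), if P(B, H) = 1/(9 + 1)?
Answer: √1800542 ≈ 1341.8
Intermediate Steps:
G = -6 (G = 2*(-3) = -6)
P(B, H) = ⅒ (P(B, H) = 1/10 = ⅒)
t = -340 (t = ((⅒)*(-20))*170 = -2*170 = -340)
√(1800882 + t) = √(1800882 - 340) = √1800542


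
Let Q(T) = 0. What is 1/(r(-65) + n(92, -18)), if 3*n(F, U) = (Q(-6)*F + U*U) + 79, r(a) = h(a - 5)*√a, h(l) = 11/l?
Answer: 91140/12244229 + 1386*I*√65/159174977 ≈ 0.0074435 + 7.0201e-5*I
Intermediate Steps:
r(a) = 11*√a/(-5 + a) (r(a) = (11/(a - 5))*√a = (11/(-5 + a))*√a = 11*√a/(-5 + a))
n(F, U) = 79/3 + U²/3 (n(F, U) = ((0*F + U*U) + 79)/3 = ((0 + U²) + 79)/3 = (U² + 79)/3 = (79 + U²)/3 = 79/3 + U²/3)
1/(r(-65) + n(92, -18)) = 1/(11*√(-65)/(-5 - 65) + (79/3 + (⅓)*(-18)²)) = 1/(11*(I*√65)/(-70) + (79/3 + (⅓)*324)) = 1/(11*(I*√65)*(-1/70) + (79/3 + 108)) = 1/(-11*I*√65/70 + 403/3) = 1/(403/3 - 11*I*√65/70)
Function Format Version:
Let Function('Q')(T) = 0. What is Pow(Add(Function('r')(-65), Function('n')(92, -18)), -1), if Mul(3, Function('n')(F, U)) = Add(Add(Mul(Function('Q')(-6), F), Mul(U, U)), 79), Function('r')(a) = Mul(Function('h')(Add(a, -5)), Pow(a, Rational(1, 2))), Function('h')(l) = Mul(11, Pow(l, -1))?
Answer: Add(Rational(91140, 12244229), Mul(Rational(1386, 159174977), I, Pow(65, Rational(1, 2)))) ≈ Add(0.0074435, Mul(7.0201e-5, I))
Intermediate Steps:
Function('r')(a) = Mul(11, Pow(a, Rational(1, 2)), Pow(Add(-5, a), -1)) (Function('r')(a) = Mul(Mul(11, Pow(Add(a, -5), -1)), Pow(a, Rational(1, 2))) = Mul(Mul(11, Pow(Add(-5, a), -1)), Pow(a, Rational(1, 2))) = Mul(11, Pow(a, Rational(1, 2)), Pow(Add(-5, a), -1)))
Function('n')(F, U) = Add(Rational(79, 3), Mul(Rational(1, 3), Pow(U, 2))) (Function('n')(F, U) = Mul(Rational(1, 3), Add(Add(Mul(0, F), Mul(U, U)), 79)) = Mul(Rational(1, 3), Add(Add(0, Pow(U, 2)), 79)) = Mul(Rational(1, 3), Add(Pow(U, 2), 79)) = Mul(Rational(1, 3), Add(79, Pow(U, 2))) = Add(Rational(79, 3), Mul(Rational(1, 3), Pow(U, 2))))
Pow(Add(Function('r')(-65), Function('n')(92, -18)), -1) = Pow(Add(Mul(11, Pow(-65, Rational(1, 2)), Pow(Add(-5, -65), -1)), Add(Rational(79, 3), Mul(Rational(1, 3), Pow(-18, 2)))), -1) = Pow(Add(Mul(11, Mul(I, Pow(65, Rational(1, 2))), Pow(-70, -1)), Add(Rational(79, 3), Mul(Rational(1, 3), 324))), -1) = Pow(Add(Mul(11, Mul(I, Pow(65, Rational(1, 2))), Rational(-1, 70)), Add(Rational(79, 3), 108)), -1) = Pow(Add(Mul(Rational(-11, 70), I, Pow(65, Rational(1, 2))), Rational(403, 3)), -1) = Pow(Add(Rational(403, 3), Mul(Rational(-11, 70), I, Pow(65, Rational(1, 2)))), -1)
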